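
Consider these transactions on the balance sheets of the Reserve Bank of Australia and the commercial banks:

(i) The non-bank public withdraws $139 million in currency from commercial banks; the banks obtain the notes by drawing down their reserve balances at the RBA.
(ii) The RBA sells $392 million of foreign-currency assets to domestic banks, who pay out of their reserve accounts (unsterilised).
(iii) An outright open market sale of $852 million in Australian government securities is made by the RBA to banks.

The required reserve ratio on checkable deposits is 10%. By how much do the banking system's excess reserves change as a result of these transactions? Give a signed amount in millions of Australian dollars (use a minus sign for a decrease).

Currency withdrawal $139 million: reserves −$139M, deposits −$139M.
FX sale $392 million: reserves −$392M, deposits 0.
OMO sale (to banks) $852 million: reserves −$852M, deposits 0.
Totals: Δreserves = −$1383M, Δdeposits = −$139M.
Δrequired reserves = 10% × −$139M = −$13.9M.
Δexcess reserves = Δreserves − Δrequired = −$1383M − (−$13.9M) = -$1369.1 million.

-$1369.1 million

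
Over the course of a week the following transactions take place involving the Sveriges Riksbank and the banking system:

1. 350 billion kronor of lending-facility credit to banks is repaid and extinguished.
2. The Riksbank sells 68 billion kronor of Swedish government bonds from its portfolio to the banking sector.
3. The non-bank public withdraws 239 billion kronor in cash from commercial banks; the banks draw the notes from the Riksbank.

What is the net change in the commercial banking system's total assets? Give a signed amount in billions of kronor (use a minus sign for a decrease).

-589 billion

Discount-window repayment 350 billion kronor: bank balance sheets shrink → −350B.
OMO sale (to banks) 68 billion kronor: just an asset swap on bank balance sheets → 0.
Currency withdrawal 239 billion kronor: bank balance sheets shrink → −239B.
Net: −350 + 0 − 239 = -589 billion.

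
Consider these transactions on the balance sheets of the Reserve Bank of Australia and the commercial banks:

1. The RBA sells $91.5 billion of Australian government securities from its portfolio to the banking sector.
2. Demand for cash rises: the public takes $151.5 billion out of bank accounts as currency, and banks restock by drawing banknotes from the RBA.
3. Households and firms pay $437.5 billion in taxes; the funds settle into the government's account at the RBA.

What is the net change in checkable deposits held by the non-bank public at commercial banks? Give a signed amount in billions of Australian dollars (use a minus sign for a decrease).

OMO sale (to banks) $91.5 billion: the counterparty is a bank, so public deposits are unchanged → 0.
Currency withdrawal $151.5 billion: non-bank counterparties' bank balances fall → −$151.5B.
Government account inflow $437.5 billion: non-bank counterparties' bank balances fall → −$437.5B.
Net: 0 − 151.5 − 437.5 = -$589 billion.

-$589 billion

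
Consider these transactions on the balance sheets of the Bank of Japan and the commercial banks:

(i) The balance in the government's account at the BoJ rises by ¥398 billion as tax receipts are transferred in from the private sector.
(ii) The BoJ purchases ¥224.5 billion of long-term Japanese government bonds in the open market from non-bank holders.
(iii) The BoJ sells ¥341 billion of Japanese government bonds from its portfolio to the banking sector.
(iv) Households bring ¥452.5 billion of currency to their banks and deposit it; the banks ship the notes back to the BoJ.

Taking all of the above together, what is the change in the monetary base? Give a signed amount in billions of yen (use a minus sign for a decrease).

-¥514.5 billion

Government account inflow ¥398 billion: reserves shift to a non-base liability → −¥398B.
Asset purchase (from non-banks) ¥224.5 billion: BoJ balance sheet expands → +¥224.5B.
OMO sale (to banks) ¥341 billion: BoJ balance sheet contracts → −¥341B.
Currency deposit ¥452.5 billion: just a shift between currency and reserves — both are base money → 0.
Net: −398 + 224.5 − 341 + 0 = -¥514.5 billion.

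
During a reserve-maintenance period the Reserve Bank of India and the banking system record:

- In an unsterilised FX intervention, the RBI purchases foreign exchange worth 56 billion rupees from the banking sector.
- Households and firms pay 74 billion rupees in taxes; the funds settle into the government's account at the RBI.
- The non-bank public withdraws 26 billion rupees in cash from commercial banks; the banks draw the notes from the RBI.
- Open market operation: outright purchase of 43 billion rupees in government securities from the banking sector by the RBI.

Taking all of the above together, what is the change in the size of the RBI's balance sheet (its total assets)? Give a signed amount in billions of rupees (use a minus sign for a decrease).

RBI balance sheet:
  Assets:      Securities +43B, Foreign assets +56B
  Liabilities: Bank reserves −1B, Currency in circulation +26B, Government deposits +74B
Change in total RBI assets = +99 billion.

+99 billion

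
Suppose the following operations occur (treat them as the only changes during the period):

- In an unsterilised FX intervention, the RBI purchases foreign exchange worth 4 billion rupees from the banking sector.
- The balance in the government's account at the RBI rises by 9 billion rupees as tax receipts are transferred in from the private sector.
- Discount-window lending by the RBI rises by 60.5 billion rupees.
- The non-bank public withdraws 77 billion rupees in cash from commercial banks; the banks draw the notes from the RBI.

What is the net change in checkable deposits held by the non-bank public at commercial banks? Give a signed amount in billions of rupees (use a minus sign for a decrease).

-86 billion

FX purchase 4 billion rupees: the counterparty is a bank, so public deposits are unchanged → 0.
Government account inflow 9 billion rupees: non-bank counterparties' bank balances fall → −9B.
Discount-window loan 60.5 billion rupees: the counterparty is a bank, so public deposits are unchanged → 0.
Currency withdrawal 77 billion rupees: non-bank counterparties' bank balances fall → −77B.
Net: 0 − 9 + 0 − 77 = -86 billion.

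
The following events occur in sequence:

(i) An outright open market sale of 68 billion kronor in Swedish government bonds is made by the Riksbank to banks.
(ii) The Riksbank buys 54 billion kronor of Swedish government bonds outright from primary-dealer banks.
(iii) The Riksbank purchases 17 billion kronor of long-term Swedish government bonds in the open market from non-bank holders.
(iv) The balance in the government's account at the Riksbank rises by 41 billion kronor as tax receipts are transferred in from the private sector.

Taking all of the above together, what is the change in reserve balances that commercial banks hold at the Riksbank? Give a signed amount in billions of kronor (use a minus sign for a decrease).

OMO sale (to banks) 68 billion kronor: the buying banks pay out of their reserve balances → −68B.
OMO purchase (from banks) 54 billion kronor: the Riksbank pays by crediting reserve accounts → +54B.
Asset purchase (from non-banks) 17 billion kronor: the Riksbank pays by crediting reserve accounts → +17B.
Government account inflow 41 billion kronor: funds move from bank reserves into the government account → −41B.
Net: −68 + 54 + 17 − 41 = -38 billion.

-38 billion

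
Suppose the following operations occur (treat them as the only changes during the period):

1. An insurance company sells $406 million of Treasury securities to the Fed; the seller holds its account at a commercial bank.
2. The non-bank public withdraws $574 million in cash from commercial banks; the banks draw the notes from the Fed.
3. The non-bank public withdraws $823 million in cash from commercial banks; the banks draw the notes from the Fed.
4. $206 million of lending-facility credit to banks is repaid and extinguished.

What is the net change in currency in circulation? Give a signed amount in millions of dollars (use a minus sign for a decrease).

Asset purchase (from non-banks) $406 million: no currency enters or leaves circulation → 0.
Currency withdrawal $574 million: notes leave the central bank → +$574M.
Currency withdrawal $823 million: notes leave the central bank → +$823M.
Discount-window repayment $206 million: no currency enters or leaves circulation → 0.
Net: 0 + 574 + 823 + 0 = +$1397 million.

+$1397 million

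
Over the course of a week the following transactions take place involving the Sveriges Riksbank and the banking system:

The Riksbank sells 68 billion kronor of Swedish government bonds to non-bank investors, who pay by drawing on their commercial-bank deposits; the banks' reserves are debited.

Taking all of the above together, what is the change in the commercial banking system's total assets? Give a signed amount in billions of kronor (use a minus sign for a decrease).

Asset sale (to non-banks) 68 billion kronor: bank balance sheets shrink → −68B.

-68 billion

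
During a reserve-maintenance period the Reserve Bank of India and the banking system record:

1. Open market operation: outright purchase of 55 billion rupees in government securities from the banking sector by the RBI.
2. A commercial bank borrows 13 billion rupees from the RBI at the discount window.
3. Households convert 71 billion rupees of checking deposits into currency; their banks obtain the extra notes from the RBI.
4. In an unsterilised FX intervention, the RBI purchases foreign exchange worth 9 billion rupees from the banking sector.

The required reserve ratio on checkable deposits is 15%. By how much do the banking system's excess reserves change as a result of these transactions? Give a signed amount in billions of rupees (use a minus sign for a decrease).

+16.65 billion

OMO purchase (from banks) 55 billion rupees: reserves +55B, deposits 0.
Discount-window loan 13 billion rupees: reserves +13B, deposits 0.
Currency withdrawal 71 billion rupees: reserves −71B, deposits −71B.
FX purchase 9 billion rupees: reserves +9B, deposits 0.
Totals: Δreserves = +6B, Δdeposits = −71B.
Δrequired reserves = 15% × −71B = −10.65B.
Δexcess reserves = Δreserves − Δrequired = +6B − (−10.65B) = +16.65 billion.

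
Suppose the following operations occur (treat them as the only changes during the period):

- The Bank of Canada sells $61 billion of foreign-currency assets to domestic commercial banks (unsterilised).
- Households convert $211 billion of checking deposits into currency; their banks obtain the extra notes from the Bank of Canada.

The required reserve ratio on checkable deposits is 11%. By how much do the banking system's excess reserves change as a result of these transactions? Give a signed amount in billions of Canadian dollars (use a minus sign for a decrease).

FX sale $61 billion: reserves −$61B, deposits 0.
Currency withdrawal $211 billion: reserves −$211B, deposits −$211B.
Totals: Δreserves = −$272B, Δdeposits = −$211B.
Δrequired reserves = 11% × −$211B = −$23.21B.
Δexcess reserves = Δreserves − Δrequired = −$272B − (−$23.21B) = -$248.79 billion.

-$248.79 billion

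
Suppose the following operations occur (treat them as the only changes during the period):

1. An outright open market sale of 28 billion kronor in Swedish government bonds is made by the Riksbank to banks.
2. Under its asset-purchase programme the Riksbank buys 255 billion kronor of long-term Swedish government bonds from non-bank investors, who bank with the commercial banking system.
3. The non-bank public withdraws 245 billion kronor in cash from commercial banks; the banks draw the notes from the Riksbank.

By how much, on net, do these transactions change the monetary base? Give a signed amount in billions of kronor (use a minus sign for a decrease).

OMO sale (to banks) 28 billion kronor: Riksbank balance sheet contracts → −28B.
Asset purchase (from non-banks) 255 billion kronor: Riksbank balance sheet expands → +255B.
Currency withdrawal 245 billion kronor: just a shift between currency and reserves — both are base money → 0.
Net: −28 + 255 + 0 = +227 billion.

+227 billion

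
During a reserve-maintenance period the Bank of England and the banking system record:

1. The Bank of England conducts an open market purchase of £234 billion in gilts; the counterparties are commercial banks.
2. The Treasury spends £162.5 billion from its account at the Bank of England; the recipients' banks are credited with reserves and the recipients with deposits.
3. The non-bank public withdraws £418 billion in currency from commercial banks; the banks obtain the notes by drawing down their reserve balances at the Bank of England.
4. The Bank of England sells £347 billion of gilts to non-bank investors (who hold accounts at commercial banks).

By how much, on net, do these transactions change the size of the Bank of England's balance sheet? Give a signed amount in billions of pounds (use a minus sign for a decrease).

-£113 billion

OMO purchase (from banks) £234 billion: a Bank of England asset is acquired → +£234B.
Government spending £162.5 billion: only the composition of liabilities changes → 0.
Currency withdrawal £418 billion: only the composition of liabilities changes → 0.
Asset sale (to non-banks) £347 billion: a Bank of England asset is shed → −£347B.
Net: 234 + 0 + 0 − 347 = -£113 billion.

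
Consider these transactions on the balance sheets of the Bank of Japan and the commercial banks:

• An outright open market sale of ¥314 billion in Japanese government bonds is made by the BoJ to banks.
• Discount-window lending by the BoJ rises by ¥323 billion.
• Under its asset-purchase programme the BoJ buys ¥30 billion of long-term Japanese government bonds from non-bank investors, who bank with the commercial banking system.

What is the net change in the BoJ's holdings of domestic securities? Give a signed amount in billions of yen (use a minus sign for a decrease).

OMO sale (to banks) ¥314 billion: securities removed from the BoJ's portfolio → −¥314B.
Discount-window loan ¥323 billion: the BoJ's securities portfolio is untouched → 0.
Asset purchase (from non-banks) ¥30 billion: securities added to the BoJ's portfolio → +¥30B.
Net: −314 + 0 + 30 = -¥284 billion.

-¥284 billion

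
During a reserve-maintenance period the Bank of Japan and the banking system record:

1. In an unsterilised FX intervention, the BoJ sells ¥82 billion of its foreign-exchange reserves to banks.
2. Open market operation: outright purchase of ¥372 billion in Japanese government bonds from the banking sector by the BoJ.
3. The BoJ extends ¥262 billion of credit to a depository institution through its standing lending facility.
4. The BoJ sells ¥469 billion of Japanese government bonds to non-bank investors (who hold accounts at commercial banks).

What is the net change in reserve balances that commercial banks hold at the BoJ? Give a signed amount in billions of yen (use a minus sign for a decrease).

+¥83 billion

FX sale ¥82 billion: the buying banks pay out of their reserve balances → −¥82B.
OMO purchase (from banks) ¥372 billion: the BoJ pays by crediting reserve accounts → +¥372B.
Discount-window loan ¥262 billion: the loan is credited to the bank's reserve account → +¥262B.
Asset sale (to non-banks) ¥469 billion: the non-bank buyers' banks settle from reserves → −¥469B.
Net: −82 + 372 + 262 − 469 = +¥83 billion.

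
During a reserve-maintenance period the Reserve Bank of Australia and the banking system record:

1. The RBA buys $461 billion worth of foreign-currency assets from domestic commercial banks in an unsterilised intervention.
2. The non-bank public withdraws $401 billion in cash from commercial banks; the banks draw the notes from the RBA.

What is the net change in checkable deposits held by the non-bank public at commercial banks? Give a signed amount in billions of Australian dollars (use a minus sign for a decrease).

RBA balance sheet:
  Assets:      Foreign assets +$461B
  Liabilities: Bank reserves +$60B, Currency in circulation +$401B
Commercial banking system:
  Assets:      Reserves at CB +$60B, Foreign assets −$461B
  Liabilities: Checkable deposits −$401B
So the change in checkable deposits held by the non-bank public at commercial banks is -$401 billion.

-$401 billion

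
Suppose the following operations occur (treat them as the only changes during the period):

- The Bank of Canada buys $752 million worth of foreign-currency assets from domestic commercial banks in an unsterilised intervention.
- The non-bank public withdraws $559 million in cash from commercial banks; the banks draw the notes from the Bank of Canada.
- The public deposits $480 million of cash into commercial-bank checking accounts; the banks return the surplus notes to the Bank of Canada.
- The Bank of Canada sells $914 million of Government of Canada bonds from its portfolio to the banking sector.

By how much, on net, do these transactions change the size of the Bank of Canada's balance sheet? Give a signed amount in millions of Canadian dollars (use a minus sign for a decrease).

-$162 million

Bank of Canada balance sheet:
  Assets:      Securities −$914M, Foreign assets +$752M
  Liabilities: Bank reserves −$241M, Currency in circulation +$79M
Commercial banking system:
  Assets:      Reserves at CB −$241M, Securities +$914M, Foreign assets −$752M
  Liabilities: Checkable deposits −$79M
Change in total Bank of Canada assets = -$162 million.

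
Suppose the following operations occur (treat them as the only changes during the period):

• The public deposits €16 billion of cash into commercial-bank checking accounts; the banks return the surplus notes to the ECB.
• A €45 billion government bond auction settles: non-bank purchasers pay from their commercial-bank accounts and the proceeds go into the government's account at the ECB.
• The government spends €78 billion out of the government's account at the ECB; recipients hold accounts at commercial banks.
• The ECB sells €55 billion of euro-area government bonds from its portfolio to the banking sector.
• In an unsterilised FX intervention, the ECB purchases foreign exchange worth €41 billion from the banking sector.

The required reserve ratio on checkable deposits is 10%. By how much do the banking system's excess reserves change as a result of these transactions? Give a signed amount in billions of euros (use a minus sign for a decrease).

Currency deposit €16 billion: reserves +€16B, deposits +€16B.
Government account inflow €45 billion: reserves −€45B, deposits −€45B.
Government spending €78 billion: reserves +€78B, deposits +€78B.
OMO sale (to banks) €55 billion: reserves −€55B, deposits 0.
FX purchase €41 billion: reserves +€41B, deposits 0.
Totals: Δreserves = +€35B, Δdeposits = +€49B.
Δrequired reserves = 10% × +€49B = +€4.9B.
Δexcess reserves = Δreserves − Δrequired = +€35B − (+€4.9B) = +€30.1 billion.

+€30.1 billion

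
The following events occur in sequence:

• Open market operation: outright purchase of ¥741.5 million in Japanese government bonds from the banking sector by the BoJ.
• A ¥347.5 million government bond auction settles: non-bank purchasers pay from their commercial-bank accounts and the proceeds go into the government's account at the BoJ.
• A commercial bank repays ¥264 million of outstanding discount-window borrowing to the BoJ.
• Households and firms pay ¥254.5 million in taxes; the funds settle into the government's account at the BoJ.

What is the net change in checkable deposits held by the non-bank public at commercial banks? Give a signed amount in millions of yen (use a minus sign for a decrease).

-¥602 million

BoJ balance sheet:
  Assets:      Securities +¥741.5M, Loans to banks −¥264M
  Liabilities: Bank reserves −¥124.5M, Government deposits +¥602M
Commercial banking system:
  Assets:      Reserves at CB −¥124.5M, Securities −¥741.5M
  Liabilities: Checkable deposits −¥602M, Borrowings from CB −¥264M
So the change in checkable deposits held by the non-bank public at commercial banks is -¥602 million.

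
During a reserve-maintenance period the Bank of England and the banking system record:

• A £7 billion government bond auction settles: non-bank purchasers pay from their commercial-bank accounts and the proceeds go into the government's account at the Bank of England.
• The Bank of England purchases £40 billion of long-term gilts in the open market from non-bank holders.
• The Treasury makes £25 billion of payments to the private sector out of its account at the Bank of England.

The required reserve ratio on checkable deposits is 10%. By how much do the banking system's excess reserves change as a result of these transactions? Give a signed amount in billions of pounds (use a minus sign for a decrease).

+£52.2 billion

Government account inflow £7 billion: reserves −£7B, deposits −£7B.
Asset purchase (from non-banks) £40 billion: reserves +£40B, deposits +£40B.
Government spending £25 billion: reserves +£25B, deposits +£25B.
Totals: Δreserves = +£58B, Δdeposits = +£58B.
Δrequired reserves = 10% × +£58B = +£5.8B.
Δexcess reserves = Δreserves − Δrequired = +£58B − (+£5.8B) = +£52.2 billion.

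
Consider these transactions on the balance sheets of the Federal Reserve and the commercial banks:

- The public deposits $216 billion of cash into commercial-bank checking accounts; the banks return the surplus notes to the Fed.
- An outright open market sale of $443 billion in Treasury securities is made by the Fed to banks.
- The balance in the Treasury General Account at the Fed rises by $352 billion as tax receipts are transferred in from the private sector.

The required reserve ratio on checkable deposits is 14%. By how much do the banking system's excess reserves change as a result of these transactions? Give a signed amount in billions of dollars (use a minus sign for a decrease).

Currency deposit $216 billion: reserves +$216B, deposits +$216B.
OMO sale (to banks) $443 billion: reserves −$443B, deposits 0.
Government account inflow $352 billion: reserves −$352B, deposits −$352B.
Totals: Δreserves = −$579B, Δdeposits = −$136B.
Δrequired reserves = 14% × −$136B = −$19.04B.
Δexcess reserves = Δreserves − Δrequired = −$579B − (−$19.04B) = -$559.96 billion.

-$559.96 billion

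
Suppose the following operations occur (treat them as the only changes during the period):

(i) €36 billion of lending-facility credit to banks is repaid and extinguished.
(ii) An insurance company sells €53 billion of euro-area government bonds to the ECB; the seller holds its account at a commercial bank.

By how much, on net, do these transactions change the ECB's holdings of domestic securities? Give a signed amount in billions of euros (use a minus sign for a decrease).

+€53 billion

ECB balance sheet:
  Assets:      Securities +€53B, Loans to banks −€36B
  Liabilities: Bank reserves +€17B
Commercial banking system:
  Assets:      Reserves at CB +€17B
  Liabilities: Checkable deposits +€53B, Borrowings from CB −€36B
So the change in the ECB's holdings of domestic securities is +€53 billion.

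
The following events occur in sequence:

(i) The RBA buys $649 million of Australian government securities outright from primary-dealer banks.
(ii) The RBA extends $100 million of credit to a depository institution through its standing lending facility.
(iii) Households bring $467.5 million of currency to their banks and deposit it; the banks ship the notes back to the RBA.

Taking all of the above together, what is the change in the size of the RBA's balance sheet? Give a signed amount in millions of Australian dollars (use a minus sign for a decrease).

+$749 million

OMO purchase (from banks) $649 million: an RBA asset is acquired → +$649M.
Discount-window loan $100 million: an RBA asset is acquired → +$100M.
Currency deposit $467.5 million: only the composition of liabilities changes → 0.
Net: 649 + 100 + 0 = +$749 million.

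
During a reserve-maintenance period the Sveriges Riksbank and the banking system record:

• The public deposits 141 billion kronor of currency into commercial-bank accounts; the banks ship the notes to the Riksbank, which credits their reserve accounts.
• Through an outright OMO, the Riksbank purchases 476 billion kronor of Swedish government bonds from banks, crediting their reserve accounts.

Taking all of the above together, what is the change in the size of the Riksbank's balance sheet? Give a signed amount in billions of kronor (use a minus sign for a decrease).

Currency deposit 141 billion kronor: only the composition of liabilities changes → 0.
OMO purchase (from banks) 476 billion kronor: a Riksbank asset is acquired → +476B.
Net: 0 + 476 = +476 billion.

+476 billion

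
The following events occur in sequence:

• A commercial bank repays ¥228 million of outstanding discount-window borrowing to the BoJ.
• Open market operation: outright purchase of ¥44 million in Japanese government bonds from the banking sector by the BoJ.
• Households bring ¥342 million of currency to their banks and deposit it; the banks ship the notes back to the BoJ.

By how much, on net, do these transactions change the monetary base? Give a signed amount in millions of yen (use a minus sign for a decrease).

BoJ balance sheet:
  Assets:      Securities +¥44M, Loans to banks −¥228M
  Liabilities: Bank reserves +¥158M, Currency in circulation −¥342M
Monetary base = currency + reserves: −¥342M + (+¥158M) = -¥184 million.

-¥184 million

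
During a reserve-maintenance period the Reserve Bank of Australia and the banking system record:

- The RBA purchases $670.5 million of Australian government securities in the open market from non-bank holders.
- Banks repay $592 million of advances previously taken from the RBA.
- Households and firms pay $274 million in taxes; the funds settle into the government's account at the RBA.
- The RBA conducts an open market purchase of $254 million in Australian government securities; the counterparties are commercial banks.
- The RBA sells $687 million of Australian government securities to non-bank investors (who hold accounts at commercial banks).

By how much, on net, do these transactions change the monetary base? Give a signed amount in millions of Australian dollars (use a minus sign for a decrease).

RBA balance sheet:
  Assets:      Securities +$237.5M, Loans to banks −$592M
  Liabilities: Bank reserves −$628.5M, Government deposits +$274M
Monetary base = currency + reserves: 0 + (−$628.5M) = -$628.5 million.

-$628.5 million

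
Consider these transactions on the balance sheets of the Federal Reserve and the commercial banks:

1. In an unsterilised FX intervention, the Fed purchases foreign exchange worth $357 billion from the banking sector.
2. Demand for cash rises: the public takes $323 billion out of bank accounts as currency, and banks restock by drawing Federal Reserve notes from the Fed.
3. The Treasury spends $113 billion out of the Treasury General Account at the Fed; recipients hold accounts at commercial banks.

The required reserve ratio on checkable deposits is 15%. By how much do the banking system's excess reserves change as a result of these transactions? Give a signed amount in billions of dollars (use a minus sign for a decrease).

FX purchase $357 billion: reserves +$357B, deposits 0.
Currency withdrawal $323 billion: reserves −$323B, deposits −$323B.
Government spending $113 billion: reserves +$113B, deposits +$113B.
Totals: Δreserves = +$147B, Δdeposits = −$210B.
Δrequired reserves = 15% × −$210B = −$31.5B.
Δexcess reserves = Δreserves − Δrequired = +$147B − (−$31.5B) = +$178.5 billion.

+$178.5 billion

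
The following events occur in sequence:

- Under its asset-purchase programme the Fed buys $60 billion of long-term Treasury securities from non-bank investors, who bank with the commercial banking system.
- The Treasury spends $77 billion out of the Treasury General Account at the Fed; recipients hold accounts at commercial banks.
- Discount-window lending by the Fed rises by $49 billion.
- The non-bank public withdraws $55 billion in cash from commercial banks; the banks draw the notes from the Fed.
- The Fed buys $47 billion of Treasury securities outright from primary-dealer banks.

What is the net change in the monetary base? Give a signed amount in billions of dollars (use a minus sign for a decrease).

Asset purchase (from non-banks) $60 billion: Fed balance sheet expands → +$60B.
Government spending $77 billion: a non-base liability converts back to reserves → +$77B.
Discount-window loan $49 billion: Fed balance sheet expands → +$49B.
Currency withdrawal $55 billion: just a shift between currency and reserves — both are base money → 0.
OMO purchase (from banks) $47 billion: Fed balance sheet expands → +$47B.
Net: 60 + 77 + 49 + 0 + 47 = +$233 billion.

+$233 billion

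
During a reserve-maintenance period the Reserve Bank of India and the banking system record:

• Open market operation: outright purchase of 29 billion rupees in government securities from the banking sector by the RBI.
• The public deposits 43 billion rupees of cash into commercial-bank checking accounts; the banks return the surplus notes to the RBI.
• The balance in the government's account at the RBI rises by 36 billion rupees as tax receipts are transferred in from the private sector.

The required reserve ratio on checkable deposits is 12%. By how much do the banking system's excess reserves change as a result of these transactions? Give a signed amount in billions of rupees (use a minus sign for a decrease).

OMO purchase (from banks) 29 billion rupees: reserves +29B, deposits 0.
Currency deposit 43 billion rupees: reserves +43B, deposits +43B.
Government account inflow 36 billion rupees: reserves −36B, deposits −36B.
Totals: Δreserves = +36B, Δdeposits = +7B.
Δrequired reserves = 12% × +7B = +0.84B.
Δexcess reserves = Δreserves − Δrequired = +36B − (+0.84B) = +35.16 billion.

+35.16 billion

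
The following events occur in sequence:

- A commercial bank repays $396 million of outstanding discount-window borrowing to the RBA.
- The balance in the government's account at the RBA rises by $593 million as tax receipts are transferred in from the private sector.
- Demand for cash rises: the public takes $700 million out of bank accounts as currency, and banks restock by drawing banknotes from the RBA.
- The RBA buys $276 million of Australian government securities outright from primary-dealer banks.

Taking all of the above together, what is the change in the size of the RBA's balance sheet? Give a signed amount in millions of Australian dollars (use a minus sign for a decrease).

-$120 million

Discount-window repayment $396 million: an RBA asset is shed → −$396M.
Government account inflow $593 million: only the composition of liabilities changes → 0.
Currency withdrawal $700 million: only the composition of liabilities changes → 0.
OMO purchase (from banks) $276 million: an RBA asset is acquired → +$276M.
Net: −396 + 0 + 0 + 276 = -$120 million.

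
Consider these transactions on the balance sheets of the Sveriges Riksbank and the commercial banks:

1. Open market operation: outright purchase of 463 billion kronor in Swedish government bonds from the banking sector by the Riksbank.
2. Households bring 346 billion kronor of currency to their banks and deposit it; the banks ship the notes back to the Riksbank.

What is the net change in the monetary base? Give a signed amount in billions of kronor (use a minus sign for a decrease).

OMO purchase (from banks) 463 billion kronor: Riksbank balance sheet expands → +463B.
Currency deposit 346 billion kronor: just a shift between currency and reserves — both are base money → 0.
Net: 463 + 0 = +463 billion.

+463 billion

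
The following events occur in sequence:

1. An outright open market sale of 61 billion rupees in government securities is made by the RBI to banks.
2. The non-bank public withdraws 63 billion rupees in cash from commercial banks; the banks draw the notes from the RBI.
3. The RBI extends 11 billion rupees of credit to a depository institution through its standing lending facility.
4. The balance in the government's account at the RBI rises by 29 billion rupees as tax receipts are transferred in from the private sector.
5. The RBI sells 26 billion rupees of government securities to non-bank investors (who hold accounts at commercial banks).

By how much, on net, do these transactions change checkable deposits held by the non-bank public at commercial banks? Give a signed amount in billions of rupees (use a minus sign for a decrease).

-118 billion

OMO sale (to banks) 61 billion rupees: the counterparty is a bank, so public deposits are unchanged → 0.
Currency withdrawal 63 billion rupees: non-bank counterparties' bank balances fall → −63B.
Discount-window loan 11 billion rupees: the counterparty is a bank, so public deposits are unchanged → 0.
Government account inflow 29 billion rupees: non-bank counterparties' bank balances fall → −29B.
Asset sale (to non-banks) 26 billion rupees: non-bank counterparties' bank balances fall → −26B.
Net: 0 − 63 + 0 − 29 − 26 = -118 billion.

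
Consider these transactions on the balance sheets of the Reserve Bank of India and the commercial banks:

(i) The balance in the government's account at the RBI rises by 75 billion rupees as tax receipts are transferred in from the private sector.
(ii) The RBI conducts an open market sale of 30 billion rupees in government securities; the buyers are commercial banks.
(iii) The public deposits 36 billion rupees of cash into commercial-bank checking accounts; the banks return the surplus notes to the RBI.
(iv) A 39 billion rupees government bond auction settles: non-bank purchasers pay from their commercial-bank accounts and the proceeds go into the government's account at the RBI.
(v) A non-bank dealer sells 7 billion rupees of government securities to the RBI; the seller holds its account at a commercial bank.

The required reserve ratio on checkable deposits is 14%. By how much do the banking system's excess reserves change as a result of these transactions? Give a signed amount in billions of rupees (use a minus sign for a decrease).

-91.06 billion

Government account inflow 75 billion rupees: reserves −75B, deposits −75B.
OMO sale (to banks) 30 billion rupees: reserves −30B, deposits 0.
Currency deposit 36 billion rupees: reserves +36B, deposits +36B.
Government account inflow 39 billion rupees: reserves −39B, deposits −39B.
Asset purchase (from non-banks) 7 billion rupees: reserves +7B, deposits +7B.
Totals: Δreserves = −101B, Δdeposits = −71B.
Δrequired reserves = 14% × −71B = −9.94B.
Δexcess reserves = Δreserves − Δrequired = −101B − (−9.94B) = -91.06 billion.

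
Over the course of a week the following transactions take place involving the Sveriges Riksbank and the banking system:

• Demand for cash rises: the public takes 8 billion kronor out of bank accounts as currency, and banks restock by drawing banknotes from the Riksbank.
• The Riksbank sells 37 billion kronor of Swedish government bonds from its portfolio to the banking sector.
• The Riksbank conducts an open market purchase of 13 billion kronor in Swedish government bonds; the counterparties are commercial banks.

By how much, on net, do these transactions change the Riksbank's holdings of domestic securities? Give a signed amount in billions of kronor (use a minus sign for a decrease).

-24 billion

Currency withdrawal 8 billion kronor: the Riksbank's securities portfolio is untouched → 0.
OMO sale (to banks) 37 billion kronor: securities removed from the Riksbank's portfolio → −37B.
OMO purchase (from banks) 13 billion kronor: securities added to the Riksbank's portfolio → +13B.
Net: 0 − 37 + 13 = -24 billion.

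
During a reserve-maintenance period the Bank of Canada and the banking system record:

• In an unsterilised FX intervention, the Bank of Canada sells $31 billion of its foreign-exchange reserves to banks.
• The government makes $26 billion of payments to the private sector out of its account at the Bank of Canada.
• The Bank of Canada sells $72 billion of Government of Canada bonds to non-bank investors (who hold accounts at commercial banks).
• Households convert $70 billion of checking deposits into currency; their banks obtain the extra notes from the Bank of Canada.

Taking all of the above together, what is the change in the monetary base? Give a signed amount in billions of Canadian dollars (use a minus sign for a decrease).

Bank of Canada balance sheet:
  Assets:      Securities −$72B, Foreign assets −$31B
  Liabilities: Bank reserves −$147B, Currency in circulation +$70B, Government deposits −$26B
Commercial banking system:
  Assets:      Reserves at CB −$147B, Foreign assets +$31B
  Liabilities: Checkable deposits −$116B
Monetary base = currency + reserves: +$70B + (−$147B) = -$77 billion.

-$77 billion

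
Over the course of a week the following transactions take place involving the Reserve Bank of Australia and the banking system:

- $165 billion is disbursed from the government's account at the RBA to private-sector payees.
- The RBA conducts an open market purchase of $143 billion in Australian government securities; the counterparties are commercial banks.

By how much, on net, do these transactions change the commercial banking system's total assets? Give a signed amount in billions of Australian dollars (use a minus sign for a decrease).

Government spending $165 billion: bank balance sheets expand → +$165B.
OMO purchase (from banks) $143 billion: just an asset swap on bank balance sheets → 0.
Net: 165 + 0 = +$165 billion.

+$165 billion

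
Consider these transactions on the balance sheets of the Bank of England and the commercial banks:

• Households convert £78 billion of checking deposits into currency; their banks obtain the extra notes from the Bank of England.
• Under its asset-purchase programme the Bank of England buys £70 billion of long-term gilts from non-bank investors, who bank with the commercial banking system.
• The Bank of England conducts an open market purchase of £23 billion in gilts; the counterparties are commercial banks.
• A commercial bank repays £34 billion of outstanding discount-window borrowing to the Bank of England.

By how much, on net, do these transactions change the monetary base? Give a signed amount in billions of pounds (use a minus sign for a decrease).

+£59 billion

Currency withdrawal £78 billion: just a shift between currency and reserves — both are base money → 0.
Asset purchase (from non-banks) £70 billion: Bank of England balance sheet expands → +£70B.
OMO purchase (from banks) £23 billion: Bank of England balance sheet expands → +£23B.
Discount-window repayment £34 billion: Bank of England balance sheet contracts → −£34B.
Net: 0 + 70 + 23 − 34 = +£59 billion.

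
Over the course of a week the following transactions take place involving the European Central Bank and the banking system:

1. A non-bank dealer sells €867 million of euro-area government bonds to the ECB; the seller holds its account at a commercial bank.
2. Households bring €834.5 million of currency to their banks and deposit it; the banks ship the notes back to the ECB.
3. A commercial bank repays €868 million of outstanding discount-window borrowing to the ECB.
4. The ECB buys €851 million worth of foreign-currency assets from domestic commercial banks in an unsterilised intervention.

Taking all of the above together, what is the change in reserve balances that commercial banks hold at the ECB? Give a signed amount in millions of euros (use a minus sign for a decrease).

+€1684.5 million

ECB balance sheet:
  Assets:      Securities +€867M, Loans to banks −€868M, Foreign assets +€851M
  Liabilities: Bank reserves +€1684.5M, Currency in circulation −€834.5M
So the change in reserve balances that commercial banks hold at the ECB is +€1684.5 million.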